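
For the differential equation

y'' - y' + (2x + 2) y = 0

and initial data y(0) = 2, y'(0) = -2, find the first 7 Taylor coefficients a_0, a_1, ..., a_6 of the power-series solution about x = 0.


Ansatz: y(x) = sum_{n>=0} a_n x^n, so y'(x) = sum_{n>=1} n a_n x^(n-1) and y''(x) = sum_{n>=2} n(n-1) a_n x^(n-2).
Substitute into P(x) y'' + Q(x) y' + R(x) y = 0 with P(x) = 1, Q(x) = -1, R(x) = 2x + 2, and match powers of x.
Initial conditions: a_0 = 2, a_1 = -2.
Setting the coefficient of each power of x to zero and solving order by order (substituting the coefficients already found):
  x^0: 2 a_2 - a_1 + 2 a_0 = 0  ->  2 a_2 = a_1 - 2 a_0 = -6  ->  a_2 = -3
  x^1: 6 a_3 - 2 a_2 + 2 a_1 + 2 a_0 = 0  ->  6 a_3 = 2 a_2 - 2 a_1 - 2 a_0 = -6  ->  a_3 = -1
  x^2: 12 a_4 - 3 a_3 + 2 a_2 + 2 a_1 = 0  ->  12 a_4 = 3 a_3 - 2 a_2 - 2 a_1 = 7  ->  a_4 = 7/12
  x^3: 20 a_5 - 4 a_4 + 2 a_3 + 2 a_2 = 0  ->  20 a_5 = 4 a_4 - 2 a_3 - 2 a_2 = 31/3  ->  a_5 = 31/60
  x^4: 30 a_6 - 5 a_5 + 2 a_4 + 2 a_3 = 0  ->  30 a_6 = 5 a_5 - 2 a_4 - 2 a_3 = 41/12  ->  a_6 = 41/360
Truncated series: y(x) = 2 - 2 x - 3 x^2 - x^3 + (7/12) x^4 + (31/60) x^5 + (41/360) x^6 + O(x^7).

a_0 = 2; a_1 = -2; a_2 = -3; a_3 = -1; a_4 = 7/12; a_5 = 31/60; a_6 = 41/360


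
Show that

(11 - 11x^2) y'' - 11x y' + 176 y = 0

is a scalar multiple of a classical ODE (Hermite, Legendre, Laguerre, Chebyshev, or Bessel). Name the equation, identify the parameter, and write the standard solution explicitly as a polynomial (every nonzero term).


All three coefficients share the factor 11; dividing through by 11 gives  (1 - x^2) y'' - x y' + 16 y = 0.
This matches the Chebyshev equation (1 - x^2) y'' - x y' + n^2 y = 0 (note the -x y' term, not -2x y') with n^2 = 16, so n = 4; the polynomial solution is T_4(x).
With y = sum_k a_k x^k, matching x^k gives (k+2)(k+1) a_{k+2} = (k^2 - n^2) a_k = (k - 4)(k + 4) a_k. The right side vanishes at k = 4, so the series with the parity of 4 terminates at degree 4.
Standard normalization: leading coefficient of T_n is 2^(n-1), so a_4 = 2^3 = 8. Work downward with a_k = (k+1)(k+2) a_{k+2} / ((k - 4)(k + 4)):
  a_2 = (3)(4)(8) / ((2 - 4)(2 + 4)) = 96/(-12) = -8
  a_0 = (1)(2)(-8) / ((0 - 4)(0 + 4)) = -16/(-16) = 1
Hence T_4(x) = 8 x^4 - 8 x^2 + 1.

T_4(x); series = 8 x^4 - 8 x^2 + 1


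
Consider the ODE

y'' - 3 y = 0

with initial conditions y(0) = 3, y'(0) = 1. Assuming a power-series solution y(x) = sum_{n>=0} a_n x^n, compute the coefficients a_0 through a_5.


Ansatz: y(x) = sum_{n>=0} a_n x^n, so y'(x) = sum_{n>=1} n a_n x^(n-1) and y''(x) = sum_{n>=2} n(n-1) a_n x^(n-2).
Substitute into P(x) y'' + Q(x) y' + R(x) y = 0 with P(x) = 1, Q(x) = 0, R(x) = -3, and match powers of x.
Initial conditions: a_0 = 3, a_1 = 1.
Setting the coefficient of each power of x to zero and solving order by order (substituting the coefficients already found):
  x^0: 2 a_2 - 3 a_0 = 0  ->  2 a_2 = 3 a_0 = 9  ->  a_2 = 9/2
  x^1: 6 a_3 - 3 a_1 = 0  ->  6 a_3 = 3 a_1 = 3  ->  a_3 = 1/2
  x^2: 12 a_4 - 3 a_2 = 0  ->  12 a_4 = 3 a_2 = 27/2  ->  a_4 = 9/8
  x^3: 20 a_5 - 3 a_3 = 0  ->  20 a_5 = 3 a_3 = 3/2  ->  a_5 = 3/40
Truncated series: y(x) = 3 + x + (9/2) x^2 + (1/2) x^3 + (9/8) x^4 + (3/40) x^5 + O(x^6).

a_0 = 3; a_1 = 1; a_2 = 9/2; a_3 = 1/2; a_4 = 9/8; a_5 = 3/40


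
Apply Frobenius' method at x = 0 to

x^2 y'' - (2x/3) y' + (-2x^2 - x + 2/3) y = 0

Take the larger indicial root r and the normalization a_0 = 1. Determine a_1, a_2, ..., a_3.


Write in Frobenius form y'' + (p(x)/x) y' + (q(x)/x^2) y = 0:
  p(x) = -2/3,  q(x) = -2x^2 - x + 2/3.
Indicial equation: r(r-1) + (-2/3) r + (2/3) = 0 -> roots r_1 = 1, r_2 = 2/3.
Take r = r_1 = 1. Let y(x) = x^r sum_{n>=0} a_n x^n with a_0 = 1.
Substitute y = x^r sum a_n x^n and match x^{r+n}. The recurrence is
  D(n) a_n - 1 a_{n-1} - 2 a_{n-2} = 0,  where D(n) = (r+n)(r+n-1) + (-2/3)(r+n) + (2/3).
  a_n = [1 a_{n-1} + 2 a_{n-2}] / D(n).
Since the indicial polynomial factors as (r - r_1)(r - r_2), D(n) = (r_1 + n - r_1)(r_1 + n - r_2) = n(n + 1/3).
Evaluating step by step (a_0 = 1):
  n = 1: D(1) = 1(1 + 1/3) = 4/3; numerator = 1(1) = 1; a_1 = (1)/(4/3) = 3/4
  n = 2: D(2) = 2(2 + 1/3) = 14/3; numerator = 1(3/4) + 2(1) = 11/4; a_2 = (11/4)/(14/3) = 33/56
  n = 3: D(3) = 3(3 + 1/3) = 10; numerator = 1(33/56) + 2(3/4) = 117/56; a_3 = (117/56)/(10) = 117/560

r = 1; a_0 = 1; a_1 = 3/4; a_2 = 33/56; a_3 = 117/560


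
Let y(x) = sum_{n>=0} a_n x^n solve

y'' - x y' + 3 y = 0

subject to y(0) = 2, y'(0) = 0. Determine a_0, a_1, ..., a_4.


Ansatz: y(x) = sum_{n>=0} a_n x^n, so y'(x) = sum_{n>=1} n a_n x^(n-1) and y''(x) = sum_{n>=2} n(n-1) a_n x^(n-2).
Substitute into P(x) y'' + Q(x) y' + R(x) y = 0 with P(x) = 1, Q(x) = -x, R(x) = 3, and match powers of x.
Initial conditions: a_0 = 2, a_1 = 0.
Setting the coefficient of each power of x to zero and solving order by order (substituting the coefficients already found):
  x^0: 2 a_2 + 3 a_0 = 0  ->  2 a_2 = -3 a_0 = -6  ->  a_2 = -3
  x^1: 6 a_3 + 2 a_1 = 0  ->  6 a_3 = -2 a_1 = 0  ->  a_3 = 0
  x^2: 12 a_4 + a_2 = 0  ->  12 a_4 = -a_2 = 3  ->  a_4 = 1/4
Truncated series: y(x) = 2 - 3 x^2 + (1/4) x^4 + O(x^5).

a_0 = 2; a_1 = 0; a_2 = -3; a_3 = 0; a_4 = 1/4


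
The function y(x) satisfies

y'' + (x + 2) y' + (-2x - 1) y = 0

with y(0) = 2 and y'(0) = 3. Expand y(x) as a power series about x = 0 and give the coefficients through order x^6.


Ansatz: y(x) = sum_{n>=0} a_n x^n, so y'(x) = sum_{n>=1} n a_n x^(n-1) and y''(x) = sum_{n>=2} n(n-1) a_n x^(n-2).
Substitute into P(x) y'' + Q(x) y' + R(x) y = 0 with P(x) = 1, Q(x) = x + 2, R(x) = -2x - 1, and match powers of x.
Initial conditions: a_0 = 2, a_1 = 3.
Setting the coefficient of each power of x to zero and solving order by order (substituting the coefficients already found):
  x^0: 2 a_2 + 2 a_1 - a_0 = 0  ->  2 a_2 = -2 a_1 + a_0 = -4  ->  a_2 = -2
  x^1: 6 a_3 + 4 a_2 - 2 a_0 = 0  ->  6 a_3 = -4 a_2 + 2 a_0 = 12  ->  a_3 = 2
  x^2: 12 a_4 + 6 a_3 + a_2 - 2 a_1 = 0  ->  12 a_4 = -6 a_3 - a_2 + 2 a_1 = -4  ->  a_4 = -1/3
  x^3: 20 a_5 + 8 a_4 + 2 a_3 - 2 a_2 = 0  ->  20 a_5 = -8 a_4 - 2 a_3 + 2 a_2 = -16/3  ->  a_5 = -4/15
  x^4: 30 a_6 + 10 a_5 + 3 a_4 - 2 a_3 = 0  ->  30 a_6 = -10 a_5 - 3 a_4 + 2 a_3 = 23/3  ->  a_6 = 23/90
Truncated series: y(x) = 2 + 3 x - 2 x^2 + 2 x^3 - (1/3) x^4 - (4/15) x^5 + (23/90) x^6 + O(x^7).

a_0 = 2; a_1 = 3; a_2 = -2; a_3 = 2; a_4 = -1/3; a_5 = -4/15; a_6 = 23/90


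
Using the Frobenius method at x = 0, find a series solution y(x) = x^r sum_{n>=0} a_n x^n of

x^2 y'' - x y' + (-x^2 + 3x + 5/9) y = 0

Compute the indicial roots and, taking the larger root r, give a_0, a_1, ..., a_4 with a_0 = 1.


Write in Frobenius form y'' + (p(x)/x) y' + (q(x)/x^2) y = 0:
  p(x) = -1,  q(x) = -x^2 + 3x + 5/9.
Indicial equation: r(r-1) + (-1) r + (5/9) = 0 -> roots r_1 = 5/3, r_2 = 1/3.
Take r = r_1 = 5/3. Let y(x) = x^r sum_{n>=0} a_n x^n with a_0 = 1.
Substitute y = x^r sum a_n x^n and match x^{r+n}. The recurrence is
  D(n) a_n + 3 a_{n-1} - 1 a_{n-2} = 0,  where D(n) = (r+n)(r+n-1) + (-1)(r+n) + (5/9).
  a_n = [-3 a_{n-1} + 1 a_{n-2}] / D(n).
Since the indicial polynomial factors as (r - r_1)(r - r_2), D(n) = (r_1 + n - r_1)(r_1 + n - r_2) = n(n + 4/3).
Evaluating step by step (a_0 = 1):
  n = 1: D(1) = 1(1 + 4/3) = 7/3; numerator = -3(1) = -3; a_1 = (-3)/(7/3) = -9/7
  n = 2: D(2) = 2(2 + 4/3) = 20/3; numerator = -3(-9/7) + 1(1) = 34/7; a_2 = (34/7)/(20/3) = 51/70
  n = 3: D(3) = 3(3 + 4/3) = 13; numerator = -3(51/70) + 1(-9/7) = -243/70; a_3 = (-243/70)/(13) = -243/910
  n = 4: D(4) = 4(4 + 4/3) = 64/3; numerator = -3(-243/910) + 1(51/70) = 696/455; a_4 = (696/455)/(64/3) = 261/3640

r = 5/3; a_0 = 1; a_1 = -9/7; a_2 = 51/70; a_3 = -243/910; a_4 = 261/3640


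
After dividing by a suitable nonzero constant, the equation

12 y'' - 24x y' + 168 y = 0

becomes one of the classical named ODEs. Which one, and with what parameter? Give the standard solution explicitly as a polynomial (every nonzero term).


All three coefficients share the factor 12; dividing through by 12 gives  y'' - 2x y' + 14 y = 0.
This matches the Hermite equation y'' - 2x y' + 2n y = 0 with 2n = 14, so n = 7; the polynomial solution is H_7(x).
With y = sum_k a_k x^k, matching x^k gives (k+2)(k+1) a_{k+2} = 2(k - n) a_k = 2(k - 7) a_k. The right side vanishes at k = 7, so the series with the parity of 7 terminates at degree 7.
Standard normalization: leading coefficient of H_n is 2^n, so a_7 = 2^7 = 128. Work downward with a_k = (k+1)(k+2) a_{k+2} / (2(k - n)):
  a_5 = (6)(7)(128) / (2(5 - 7)) = 5376/(-4) = -1344
  a_3 = (4)(5)(-1344) / (2(3 - 7)) = -26880/(-8) = 3360
  a_1 = (2)(3)(3360) / (2(1 - 7)) = 20160/(-12) = -1680
Hence H_7(x) = 128 x^7 - 1344 x^5 + 3360 x^3 - 1680 x.

H_7(x); series = 128 x^7 - 1344 x^5 + 3360 x^3 - 1680 x


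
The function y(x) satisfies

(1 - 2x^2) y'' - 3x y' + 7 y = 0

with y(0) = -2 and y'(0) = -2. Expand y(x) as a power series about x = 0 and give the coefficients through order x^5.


Ansatz: y(x) = sum_{n>=0} a_n x^n, so y'(x) = sum_{n>=1} n a_n x^(n-1) and y''(x) = sum_{n>=2} n(n-1) a_n x^(n-2).
Substitute into P(x) y'' + Q(x) y' + R(x) y = 0 with P(x) = 1 - 2x^2, Q(x) = -3x, R(x) = 7, and match powers of x.
Initial conditions: a_0 = -2, a_1 = -2.
Setting the coefficient of each power of x to zero and solving order by order (substituting the coefficients already found):
  x^0: 2 a_2 + 7 a_0 = 0  ->  2 a_2 = -7 a_0 = 14  ->  a_2 = 7
  x^1: 6 a_3 + 4 a_1 = 0  ->  6 a_3 = -4 a_1 = 8  ->  a_3 = 4/3
  x^2: 12 a_4 - 3 a_2 = 0  ->  12 a_4 = 3 a_2 = 21  ->  a_4 = 7/4
  x^3: 20 a_5 - 14 a_3 = 0  ->  20 a_5 = 14 a_3 = 56/3  ->  a_5 = 14/15
Truncated series: y(x) = -2 - 2 x + 7 x^2 + (4/3) x^3 + (7/4) x^4 + (14/15) x^5 + O(x^6).

a_0 = -2; a_1 = -2; a_2 = 7; a_3 = 4/3; a_4 = 7/4; a_5 = 14/15


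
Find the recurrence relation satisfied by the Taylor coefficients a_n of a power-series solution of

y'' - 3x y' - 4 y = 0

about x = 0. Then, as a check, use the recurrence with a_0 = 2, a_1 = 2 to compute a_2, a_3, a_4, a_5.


Substitute y = sum_n a_n x^n.
y''(x) has coefficient (n+2)(n+1) a_{n+2} at x^n;
-3 x y'(x) has coefficient -3 n a_n at x^n (shift);
-4 y(x) has coefficient -4 a_n at x^n.
Matching x^n: (n+2)(n+1) a_{n+2} + (-3n - 4) a_n = 0.
Thus a_{n+2} = (3n + 4) / ((n+1)(n+2)) * a_n.

Check with a_0 = 2, a_1 = 2 (apply the recurrence for n = 0, 1, 2, 3): a_0 = 2, a_1 = 2, a_2 = 4, a_3 = 7/3, a_4 = 10/3, a_5 = 91/60.

a_(n+2) = (3n + 4) / ((n+1)(n+2)) * a_n; check: a_0 = 2, a_1 = 2, a_2 = 4, a_3 = 7/3, a_4 = 10/3, a_5 = 91/60


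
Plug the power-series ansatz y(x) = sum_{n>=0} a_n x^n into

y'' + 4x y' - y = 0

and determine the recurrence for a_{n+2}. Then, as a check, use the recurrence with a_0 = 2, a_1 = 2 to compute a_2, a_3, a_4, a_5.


Substitute y = sum_n a_n x^n.
y''(x) has coefficient (n+2)(n+1) a_{n+2} at x^n;
4 x y'(x) has coefficient 4 n a_n at x^n (shift);
-y(x) has coefficient -1 a_n at x^n.
Matching x^n: (n+2)(n+1) a_{n+2} + (4n - 1) a_n = 0.
Thus a_{n+2} = (-4n + 1) / ((n+1)(n+2)) * a_n.

Check with a_0 = 2, a_1 = 2 (apply the recurrence for n = 0, 1, 2, 3): a_0 = 2, a_1 = 2, a_2 = 1, a_3 = -1, a_4 = -7/12, a_5 = 11/20.

a_(n+2) = (-4n + 1) / ((n+1)(n+2)) * a_n; check: a_0 = 2, a_1 = 2, a_2 = 1, a_3 = -1, a_4 = -7/12, a_5 = 11/20


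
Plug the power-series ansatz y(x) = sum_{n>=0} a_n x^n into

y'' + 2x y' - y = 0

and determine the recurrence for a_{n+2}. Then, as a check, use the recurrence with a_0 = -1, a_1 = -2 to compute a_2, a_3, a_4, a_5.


Substitute y = sum_n a_n x^n.
y''(x) has coefficient (n+2)(n+1) a_{n+2} at x^n;
2 x y'(x) has coefficient 2 n a_n at x^n (shift);
-y(x) has coefficient -1 a_n at x^n.
Matching x^n: (n+2)(n+1) a_{n+2} + (2n - 1) a_n = 0.
Thus a_{n+2} = (-2n + 1) / ((n+1)(n+2)) * a_n.

Check with a_0 = -1, a_1 = -2 (apply the recurrence for n = 0, 1, 2, 3): a_0 = -1, a_1 = -2, a_2 = -1/2, a_3 = 1/3, a_4 = 1/8, a_5 = -1/12.

a_(n+2) = (-2n + 1) / ((n+1)(n+2)) * a_n; check: a_0 = -1, a_1 = -2, a_2 = -1/2, a_3 = 1/3, a_4 = 1/8, a_5 = -1/12


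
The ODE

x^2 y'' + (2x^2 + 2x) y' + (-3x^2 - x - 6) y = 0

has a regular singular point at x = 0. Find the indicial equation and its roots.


Divide by x^2 to reach normal form y'' + P_1(x) y' + P_2(x) y = 0 with P_1(x) = 2 + 2/x and P_2(x) = -3 - 1/x - 6/x^2.
x = 0 is a singular point because the y'-coefficient 2 + 2/x has a pole at x = 0 and the y-coefficient -3 - 1/x - 6/x^2 has a pole at x = 0.
It is a regular singular point because x P_1(x) = p(x) = 2x + 2 and x^2 P_2(x) = q(x) = -3x^2 - x - 6 are polynomials, hence analytic at x = 0.
p(0) = 2,  q(0) = -6.
Indicial equation: r(r-1) + p(0) r + q(0) = 0, i.e. r^2 + (p(0) - 1) r + q(0) = 0, i.e. r^2 + 1 r - 6 = 0.
Discriminant: (1)^2 - 4(-6) = 25, so r = (-1 ± 5)/2.
Solving: r_1 = 2, r_2 = -3.

indicial: r^2 + 1 r - 6 = 0; roots r_1 = 2, r_2 = -3


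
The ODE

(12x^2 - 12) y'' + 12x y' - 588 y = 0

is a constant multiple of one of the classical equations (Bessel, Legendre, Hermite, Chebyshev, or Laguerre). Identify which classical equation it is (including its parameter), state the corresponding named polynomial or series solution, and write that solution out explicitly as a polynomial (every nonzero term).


All three coefficients share the factor -12; dividing through by -12 gives  (1 - x^2) y'' - x y' + 49 y = 0.
This matches the Chebyshev equation (1 - x^2) y'' - x y' + n^2 y = 0 (note the -x y' term, not -2x y') with n^2 = 49, so n = 7; the polynomial solution is T_7(x).
With y = sum_k a_k x^k, matching x^k gives (k+2)(k+1) a_{k+2} = (k^2 - n^2) a_k = (k - 7)(k + 7) a_k. The right side vanishes at k = 7, so the series with the parity of 7 terminates at degree 7.
Standard normalization: leading coefficient of T_n is 2^(n-1), so a_7 = 2^6 = 64. Work downward with a_k = (k+1)(k+2) a_{k+2} / ((k - 7)(k + 7)):
  a_5 = (6)(7)(64) / ((5 - 7)(5 + 7)) = 2688/(-24) = -112
  a_3 = (4)(5)(-112) / ((3 - 7)(3 + 7)) = -2240/(-40) = 56
  a_1 = (2)(3)(56) / ((1 - 7)(1 + 7)) = 336/(-48) = -7
Hence T_7(x) = 64 x^7 - 112 x^5 + 56 x^3 - 7 x.

T_7(x); series = 64 x^7 - 112 x^5 + 56 x^3 - 7 x


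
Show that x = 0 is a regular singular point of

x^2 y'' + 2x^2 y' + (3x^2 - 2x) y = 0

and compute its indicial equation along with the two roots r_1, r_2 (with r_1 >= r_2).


Divide by x^2 to reach normal form y'' + P_1(x) y' + P_2(x) y = 0 with P_1(x) = 2 and P_2(x) = 3 - 2/x.
x = 0 is a singular point because the y-coefficient 3 - 2/x has a pole at x = 0.
It is a regular singular point because x P_1(x) = p(x) = 2x and x^2 P_2(x) = q(x) = 3x^2 - 2x are polynomials, hence analytic at x = 0.
p(0) = 0,  q(0) = 0.
Indicial equation: r(r-1) + p(0) r + q(0) = 0, i.e. r^2 + (p(0) - 1) r + q(0) = 0, i.e. r^2 - 1 r = 0.
Discriminant: (-1)^2 - 4(0) = 1, so r = (1 ± 1)/2.
Solving: r_1 = 1, r_2 = 0.

indicial: r^2 - 1 r = 0; roots r_1 = 1, r_2 = 0


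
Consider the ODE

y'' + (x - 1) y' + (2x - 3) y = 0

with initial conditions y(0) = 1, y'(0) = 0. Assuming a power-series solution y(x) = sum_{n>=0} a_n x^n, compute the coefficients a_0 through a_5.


Ansatz: y(x) = sum_{n>=0} a_n x^n, so y'(x) = sum_{n>=1} n a_n x^(n-1) and y''(x) = sum_{n>=2} n(n-1) a_n x^(n-2).
Substitute into P(x) y'' + Q(x) y' + R(x) y = 0 with P(x) = 1, Q(x) = x - 1, R(x) = 2x - 3, and match powers of x.
Initial conditions: a_0 = 1, a_1 = 0.
Setting the coefficient of each power of x to zero and solving order by order (substituting the coefficients already found):
  x^0: 2 a_2 - a_1 - 3 a_0 = 0  ->  2 a_2 = a_1 + 3 a_0 = 3  ->  a_2 = 3/2
  x^1: 6 a_3 - 2 a_2 - 2 a_1 + 2 a_0 = 0  ->  6 a_3 = 2 a_2 + 2 a_1 - 2 a_0 = 1  ->  a_3 = 1/6
  x^2: 12 a_4 - 3 a_3 - a_2 + 2 a_1 = 0  ->  12 a_4 = 3 a_3 + a_2 - 2 a_1 = 2  ->  a_4 = 1/6
  x^3: 20 a_5 - 4 a_4 + 2 a_2 = 0  ->  20 a_5 = 4 a_4 - 2 a_2 = -7/3  ->  a_5 = -7/60
Truncated series: y(x) = 1 + (3/2) x^2 + (1/6) x^3 + (1/6) x^4 - (7/60) x^5 + O(x^6).

a_0 = 1; a_1 = 0; a_2 = 3/2; a_3 = 1/6; a_4 = 1/6; a_5 = -7/60


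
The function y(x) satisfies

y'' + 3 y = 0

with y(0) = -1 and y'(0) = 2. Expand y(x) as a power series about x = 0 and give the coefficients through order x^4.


Ansatz: y(x) = sum_{n>=0} a_n x^n, so y'(x) = sum_{n>=1} n a_n x^(n-1) and y''(x) = sum_{n>=2} n(n-1) a_n x^(n-2).
Substitute into P(x) y'' + Q(x) y' + R(x) y = 0 with P(x) = 1, Q(x) = 0, R(x) = 3, and match powers of x.
Initial conditions: a_0 = -1, a_1 = 2.
Setting the coefficient of each power of x to zero and solving order by order (substituting the coefficients already found):
  x^0: 2 a_2 + 3 a_0 = 0  ->  2 a_2 = -3 a_0 = 3  ->  a_2 = 3/2
  x^1: 6 a_3 + 3 a_1 = 0  ->  6 a_3 = -3 a_1 = -6  ->  a_3 = -1
  x^2: 12 a_4 + 3 a_2 = 0  ->  12 a_4 = -3 a_2 = -9/2  ->  a_4 = -3/8
Truncated series: y(x) = -1 + 2 x + (3/2) x^2 - x^3 - (3/8) x^4 + O(x^5).

a_0 = -1; a_1 = 2; a_2 = 3/2; a_3 = -1; a_4 = -3/8


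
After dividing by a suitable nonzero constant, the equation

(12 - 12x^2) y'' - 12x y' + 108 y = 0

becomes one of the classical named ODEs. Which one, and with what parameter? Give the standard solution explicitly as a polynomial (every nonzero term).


All three coefficients share the factor 12; dividing through by 12 gives  (1 - x^2) y'' - x y' + 9 y = 0.
This matches the Chebyshev equation (1 - x^2) y'' - x y' + n^2 y = 0 (note the -x y' term, not -2x y') with n^2 = 9, so n = 3; the polynomial solution is T_3(x).
With y = sum_k a_k x^k, matching x^k gives (k+2)(k+1) a_{k+2} = (k^2 - n^2) a_k = (k - 3)(k + 3) a_k. The right side vanishes at k = 3, so the series with the parity of 3 terminates at degree 3.
Standard normalization: leading coefficient of T_n is 2^(n-1), so a_3 = 2^2 = 4. Work downward with a_k = (k+1)(k+2) a_{k+2} / ((k - 3)(k + 3)):
  a_1 = (2)(3)(4) / ((1 - 3)(1 + 3)) = 24/(-8) = -3
Hence T_3(x) = 4 x^3 - 3 x.

T_3(x); series = 4 x^3 - 3 x


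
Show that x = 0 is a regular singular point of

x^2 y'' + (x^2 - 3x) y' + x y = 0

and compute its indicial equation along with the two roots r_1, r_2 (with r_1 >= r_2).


Divide by x^2 to reach normal form y'' + P_1(x) y' + P_2(x) y = 0 with P_1(x) = 1 - 3/x and P_2(x) = 1/x.
x = 0 is a singular point because the y'-coefficient 1 - 3/x has a pole at x = 0 and the y-coefficient 1/x has a pole at x = 0.
It is a regular singular point because x P_1(x) = p(x) = x - 3 and x^2 P_2(x) = q(x) = x are polynomials, hence analytic at x = 0.
p(0) = -3,  q(0) = 0.
Indicial equation: r(r-1) + p(0) r + q(0) = 0, i.e. r^2 + (p(0) - 1) r + q(0) = 0, i.e. r^2 - 4 r = 0.
Discriminant: (-4)^2 - 4(0) = 16, so r = (4 ± 4)/2.
Solving: r_1 = 4, r_2 = 0.

indicial: r^2 - 4 r = 0; roots r_1 = 4, r_2 = 0


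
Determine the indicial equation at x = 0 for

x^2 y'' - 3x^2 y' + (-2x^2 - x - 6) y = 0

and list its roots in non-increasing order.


Divide by x^2 to reach normal form y'' + P_1(x) y' + P_2(x) y = 0 with P_1(x) = -3 and P_2(x) = -2 - 1/x - 6/x^2.
x = 0 is a singular point because the y-coefficient -2 - 1/x - 6/x^2 has a pole at x = 0.
It is a regular singular point because x P_1(x) = p(x) = -3x and x^2 P_2(x) = q(x) = -2x^2 - x - 6 are polynomials, hence analytic at x = 0.
p(0) = 0,  q(0) = -6.
Indicial equation: r(r-1) + p(0) r + q(0) = 0, i.e. r^2 + (p(0) - 1) r + q(0) = 0, i.e. r^2 - 1 r - 6 = 0.
Discriminant: (-1)^2 - 4(-6) = 25, so r = (1 ± 5)/2.
Solving: r_1 = 3, r_2 = -2.

indicial: r^2 - 1 r - 6 = 0; roots r_1 = 3, r_2 = -2


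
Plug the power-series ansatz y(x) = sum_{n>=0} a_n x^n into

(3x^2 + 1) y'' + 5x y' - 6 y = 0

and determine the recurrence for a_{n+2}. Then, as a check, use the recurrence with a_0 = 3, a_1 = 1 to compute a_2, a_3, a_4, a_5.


Substitute y = sum_n a_n x^n.
(1 + 3 x^2) y'' contributes (n+2)(n+1) a_{n+2} + 3 n(n-1) a_n at x^n.
5 x y'(x) contributes 5 n a_n at x^n.
-6 y(x) contributes -6 a_n at x^n.
Matching x^n: (n+2)(n+1) a_{n+2} + (3 n(n-1) + 5 n - 6) a_n = 0.
Thus a_{n+2} = (-3 n(n-1) - 5 n + 6) / ((n+1)(n+2)) * a_n.

Check with a_0 = 3, a_1 = 1 (apply the recurrence for n = 0, 1, 2, 3): a_0 = 3, a_1 = 1, a_2 = 9, a_3 = 1/6, a_4 = -15/2, a_5 = -9/40.

a_(n+2) = (-3 n(n-1) - 5 n + 6) / ((n+1)(n+2)) * a_n; check: a_0 = 3, a_1 = 1, a_2 = 9, a_3 = 1/6, a_4 = -15/2, a_5 = -9/40


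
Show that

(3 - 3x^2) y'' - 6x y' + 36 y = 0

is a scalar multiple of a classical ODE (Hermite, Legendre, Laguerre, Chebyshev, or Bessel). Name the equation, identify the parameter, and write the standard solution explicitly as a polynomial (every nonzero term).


All three coefficients share the factor 3; dividing through by 3 gives  (1 - x^2) y'' - 2x y' + 12 y = 0.
This matches the Legendre equation (1 - x^2) y'' - 2x y' + n(n+1) y = 0 (note the -2x y' term) with n(n+1) = 12, so n = 3; the polynomial solution is P_3(x).
With y = sum_k a_k x^k, matching x^k gives (k+2)(k+1) a_{k+2} = [k(k+1) - n(n+1)] a_k = (k - 3)(k + 4) a_k. The right side vanishes at k = 3, so the series with the parity of 3 terminates at degree 3.
Standard normalization (P_n(1) = 1): leading coefficient (2n)!/(2^n (n!)^2) = 720/(8*36) = 5/2, so a_3 = 5/2. Work downward with a_k = (k+1)(k+2) a_{k+2} / ((k - 3)(k + 4)):
  a_1 = (2)(3)(5/2) / ((1 - 3)(1 + 4)) = 15/(-10) = -3/2
Hence P_3(x) = 5 x^3/2 - 3 x/2.

P_3(x); series = 5 x^3/2 - 3 x/2


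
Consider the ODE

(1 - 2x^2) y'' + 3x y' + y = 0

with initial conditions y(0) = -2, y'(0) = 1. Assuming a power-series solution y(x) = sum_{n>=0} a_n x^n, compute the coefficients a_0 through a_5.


Ansatz: y(x) = sum_{n>=0} a_n x^n, so y'(x) = sum_{n>=1} n a_n x^(n-1) and y''(x) = sum_{n>=2} n(n-1) a_n x^(n-2).
Substitute into P(x) y'' + Q(x) y' + R(x) y = 0 with P(x) = 1 - 2x^2, Q(x) = 3x, R(x) = 1, and match powers of x.
Initial conditions: a_0 = -2, a_1 = 1.
Setting the coefficient of each power of x to zero and solving order by order (substituting the coefficients already found):
  x^0: 2 a_2 + a_0 = 0  ->  2 a_2 = -a_0 = 2  ->  a_2 = 1
  x^1: 6 a_3 + 4 a_1 = 0  ->  6 a_3 = -4 a_1 = -4  ->  a_3 = -2/3
  x^2: 12 a_4 + 3 a_2 = 0  ->  12 a_4 = -3 a_2 = -3  ->  a_4 = -1/4
  x^3: 20 a_5 - 2 a_3 = 0  ->  20 a_5 = 2 a_3 = -4/3  ->  a_5 = -1/15
Truncated series: y(x) = -2 + x + x^2 - (2/3) x^3 - (1/4) x^4 - (1/15) x^5 + O(x^6).

a_0 = -2; a_1 = 1; a_2 = 1; a_3 = -2/3; a_4 = -1/4; a_5 = -1/15


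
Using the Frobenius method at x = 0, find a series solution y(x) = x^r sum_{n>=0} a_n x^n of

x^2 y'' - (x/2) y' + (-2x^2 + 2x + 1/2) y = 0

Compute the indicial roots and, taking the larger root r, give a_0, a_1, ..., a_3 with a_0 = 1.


Write in Frobenius form y'' + (p(x)/x) y' + (q(x)/x^2) y = 0:
  p(x) = -1/2,  q(x) = -2x^2 + 2x + 1/2.
Indicial equation: r(r-1) + (-1/2) r + (1/2) = 0 -> roots r_1 = 1, r_2 = 1/2.
Take r = r_1 = 1. Let y(x) = x^r sum_{n>=0} a_n x^n with a_0 = 1.
Substitute y = x^r sum a_n x^n and match x^{r+n}. The recurrence is
  D(n) a_n + 2 a_{n-1} - 2 a_{n-2} = 0,  where D(n) = (r+n)(r+n-1) + (-1/2)(r+n) + (1/2).
  a_n = [-2 a_{n-1} + 2 a_{n-2}] / D(n).
Since the indicial polynomial factors as (r - r_1)(r - r_2), D(n) = (r_1 + n - r_1)(r_1 + n - r_2) = n(n + 1/2).
Evaluating step by step (a_0 = 1):
  n = 1: D(1) = 1(1 + 1/2) = 3/2; numerator = -2(1) = -2; a_1 = (-2)/(3/2) = -4/3
  n = 2: D(2) = 2(2 + 1/2) = 5; numerator = -2(-4/3) + 2(1) = 14/3; a_2 = (14/3)/(5) = 14/15
  n = 3: D(3) = 3(3 + 1/2) = 21/2; numerator = -2(14/15) + 2(-4/3) = -68/15; a_3 = (-68/15)/(21/2) = -136/315

r = 1; a_0 = 1; a_1 = -4/3; a_2 = 14/15; a_3 = -136/315


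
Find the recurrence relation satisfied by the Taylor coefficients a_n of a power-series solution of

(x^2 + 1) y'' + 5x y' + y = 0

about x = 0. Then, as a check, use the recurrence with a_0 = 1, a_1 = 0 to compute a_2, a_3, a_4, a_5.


Substitute y = sum_n a_n x^n.
(1 + 1 x^2) y'' contributes (n+2)(n+1) a_{n+2} + n(n-1) a_n at x^n.
5 x y'(x) contributes 5 n a_n at x^n.
y(x) contributes 1 a_n at x^n.
Matching x^n: (n+2)(n+1) a_{n+2} + (n(n-1) + 5 n + 1) a_n = 0.
Thus a_{n+2} = (-n(n-1) - 5 n - 1) / ((n+1)(n+2)) * a_n.

Check with a_0 = 1, a_1 = 0 (apply the recurrence for n = 0, 1, 2, 3): a_0 = 1, a_1 = 0, a_2 = -1/2, a_3 = 0, a_4 = 13/24, a_5 = 0.

a_(n+2) = (-n(n-1) - 5 n - 1) / ((n+1)(n+2)) * a_n; check: a_0 = 1, a_1 = 0, a_2 = -1/2, a_3 = 0, a_4 = 13/24, a_5 = 0


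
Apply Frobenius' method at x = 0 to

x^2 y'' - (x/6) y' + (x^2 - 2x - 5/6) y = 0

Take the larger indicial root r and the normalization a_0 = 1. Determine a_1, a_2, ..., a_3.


Write in Frobenius form y'' + (p(x)/x) y' + (q(x)/x^2) y = 0:
  p(x) = -1/6,  q(x) = x^2 - 2x - 5/6.
Indicial equation: r(r-1) + (-1/6) r + (-5/6) = 0 -> roots r_1 = 5/3, r_2 = -1/2.
Take r = r_1 = 5/3. Let y(x) = x^r sum_{n>=0} a_n x^n with a_0 = 1.
Substitute y = x^r sum a_n x^n and match x^{r+n}. The recurrence is
  D(n) a_n - 2 a_{n-1} + 1 a_{n-2} = 0,  where D(n) = (r+n)(r+n-1) + (-1/6)(r+n) + (-5/6).
  a_n = [2 a_{n-1} - 1 a_{n-2}] / D(n).
Since the indicial polynomial factors as (r - r_1)(r - r_2), D(n) = (r_1 + n - r_1)(r_1 + n - r_2) = n(n + 13/6).
Evaluating step by step (a_0 = 1):
  n = 1: D(1) = 1(1 + 13/6) = 19/6; numerator = 2(1) = 2; a_1 = (2)/(19/6) = 12/19
  n = 2: D(2) = 2(2 + 13/6) = 25/3; numerator = 2(12/19) - 1(1) = 5/19; a_2 = (5/19)/(25/3) = 3/95
  n = 3: D(3) = 3(3 + 13/6) = 31/2; numerator = 2(3/95) - 1(12/19) = -54/95; a_3 = (-54/95)/(31/2) = -108/2945

r = 5/3; a_0 = 1; a_1 = 12/19; a_2 = 3/95; a_3 = -108/2945


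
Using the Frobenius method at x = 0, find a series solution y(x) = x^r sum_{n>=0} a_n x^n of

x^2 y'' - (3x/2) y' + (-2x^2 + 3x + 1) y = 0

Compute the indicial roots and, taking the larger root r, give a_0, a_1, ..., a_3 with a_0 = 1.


Write in Frobenius form y'' + (p(x)/x) y' + (q(x)/x^2) y = 0:
  p(x) = -3/2,  q(x) = -2x^2 + 3x + 1.
Indicial equation: r(r-1) + (-3/2) r + (1) = 0 -> roots r_1 = 2, r_2 = 1/2.
Take r = r_1 = 2. Let y(x) = x^r sum_{n>=0} a_n x^n with a_0 = 1.
Substitute y = x^r sum a_n x^n and match x^{r+n}. The recurrence is
  D(n) a_n + 3 a_{n-1} - 2 a_{n-2} = 0,  where D(n) = (r+n)(r+n-1) + (-3/2)(r+n) + (1).
  a_n = [-3 a_{n-1} + 2 a_{n-2}] / D(n).
Since the indicial polynomial factors as (r - r_1)(r - r_2), D(n) = (r_1 + n - r_1)(r_1 + n - r_2) = n(n + 3/2).
Evaluating step by step (a_0 = 1):
  n = 1: D(1) = 1(1 + 3/2) = 5/2; numerator = -3(1) = -3; a_1 = (-3)/(5/2) = -6/5
  n = 2: D(2) = 2(2 + 3/2) = 7; numerator = -3(-6/5) + 2(1) = 28/5; a_2 = (28/5)/(7) = 4/5
  n = 3: D(3) = 3(3 + 3/2) = 27/2; numerator = -3(4/5) + 2(-6/5) = -24/5; a_3 = (-24/5)/(27/2) = -16/45

r = 2; a_0 = 1; a_1 = -6/5; a_2 = 4/5; a_3 = -16/45


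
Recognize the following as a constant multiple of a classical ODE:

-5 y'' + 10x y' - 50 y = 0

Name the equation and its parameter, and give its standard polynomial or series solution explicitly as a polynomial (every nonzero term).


All three coefficients share the factor -5; dividing through by -5 gives  y'' - 2x y' + 10 y = 0.
This matches the Hermite equation y'' - 2x y' + 2n y = 0 with 2n = 10, so n = 5; the polynomial solution is H_5(x).
With y = sum_k a_k x^k, matching x^k gives (k+2)(k+1) a_{k+2} = 2(k - n) a_k = 2(k - 5) a_k. The right side vanishes at k = 5, so the series with the parity of 5 terminates at degree 5.
Standard normalization: leading coefficient of H_n is 2^n, so a_5 = 2^5 = 32. Work downward with a_k = (k+1)(k+2) a_{k+2} / (2(k - n)):
  a_3 = (4)(5)(32) / (2(3 - 5)) = 640/(-4) = -160
  a_1 = (2)(3)(-160) / (2(1 - 5)) = -960/(-8) = 120
Hence H_5(x) = 32 x^5 - 160 x^3 + 120 x.

H_5(x); series = 32 x^5 - 160 x^3 + 120 x


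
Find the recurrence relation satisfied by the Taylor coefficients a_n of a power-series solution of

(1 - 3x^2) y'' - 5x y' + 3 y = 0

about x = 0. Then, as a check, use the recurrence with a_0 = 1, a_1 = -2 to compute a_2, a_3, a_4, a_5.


Substitute y = sum_n a_n x^n.
(1 - 3 x^2) y'' contributes (n+2)(n+1) a_{n+2} - 3 n(n-1) a_n at x^n.
-5 x y'(x) contributes -5 n a_n at x^n.
3 y(x) contributes 3 a_n at x^n.
Matching x^n: (n+2)(n+1) a_{n+2} + (-3 n(n-1) - 5 n + 3) a_n = 0.
Thus a_{n+2} = (3 n(n-1) + 5 n - 3) / ((n+1)(n+2)) * a_n.

Check with a_0 = 1, a_1 = -2 (apply the recurrence for n = 0, 1, 2, 3): a_0 = 1, a_1 = -2, a_2 = -3/2, a_3 = -2/3, a_4 = -13/8, a_5 = -1.

a_(n+2) = (3 n(n-1) + 5 n - 3) / ((n+1)(n+2)) * a_n; check: a_0 = 1, a_1 = -2, a_2 = -3/2, a_3 = -2/3, a_4 = -13/8, a_5 = -1


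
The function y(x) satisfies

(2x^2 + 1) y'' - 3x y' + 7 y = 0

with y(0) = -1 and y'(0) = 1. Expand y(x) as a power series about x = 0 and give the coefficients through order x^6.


Ansatz: y(x) = sum_{n>=0} a_n x^n, so y'(x) = sum_{n>=1} n a_n x^(n-1) and y''(x) = sum_{n>=2} n(n-1) a_n x^(n-2).
Substitute into P(x) y'' + Q(x) y' + R(x) y = 0 with P(x) = 2x^2 + 1, Q(x) = -3x, R(x) = 7, and match powers of x.
Initial conditions: a_0 = -1, a_1 = 1.
Setting the coefficient of each power of x to zero and solving order by order (substituting the coefficients already found):
  x^0: 2 a_2 + 7 a_0 = 0  ->  2 a_2 = -7 a_0 = 7  ->  a_2 = 7/2
  x^1: 6 a_3 + 4 a_1 = 0  ->  6 a_3 = -4 a_1 = -4  ->  a_3 = -2/3
  x^2: 12 a_4 + 5 a_2 = 0  ->  12 a_4 = -5 a_2 = -35/2  ->  a_4 = -35/24
  x^3: 20 a_5 + 10 a_3 = 0  ->  20 a_5 = -10 a_3 = 20/3  ->  a_5 = 1/3
  x^4: 30 a_6 + 19 a_4 = 0  ->  30 a_6 = -19 a_4 = 665/24  ->  a_6 = 133/144
Truncated series: y(x) = -1 + x + (7/2) x^2 - (2/3) x^3 - (35/24) x^4 + (1/3) x^5 + (133/144) x^6 + O(x^7).

a_0 = -1; a_1 = 1; a_2 = 7/2; a_3 = -2/3; a_4 = -35/24; a_5 = 1/3; a_6 = 133/144


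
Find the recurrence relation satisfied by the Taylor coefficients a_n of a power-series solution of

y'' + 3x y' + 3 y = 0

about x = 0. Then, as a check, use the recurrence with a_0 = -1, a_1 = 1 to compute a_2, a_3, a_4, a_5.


Substitute y = sum_n a_n x^n.
y''(x) has coefficient (n+2)(n+1) a_{n+2} at x^n;
3 x y'(x) has coefficient 3 n a_n at x^n (shift);
3 y(x) has coefficient 3 a_n at x^n.
Matching x^n: (n+2)(n+1) a_{n+2} + (3n + 3) a_n = 0.
Thus a_{n+2} = (-3n - 3) / ((n+1)(n+2)) * a_n.

Check with a_0 = -1, a_1 = 1 (apply the recurrence for n = 0, 1, 2, 3): a_0 = -1, a_1 = 1, a_2 = 3/2, a_3 = -1, a_4 = -9/8, a_5 = 3/5.

a_(n+2) = (-3n - 3) / ((n+1)(n+2)) * a_n; check: a_0 = -1, a_1 = 1, a_2 = 3/2, a_3 = -1, a_4 = -9/8, a_5 = 3/5


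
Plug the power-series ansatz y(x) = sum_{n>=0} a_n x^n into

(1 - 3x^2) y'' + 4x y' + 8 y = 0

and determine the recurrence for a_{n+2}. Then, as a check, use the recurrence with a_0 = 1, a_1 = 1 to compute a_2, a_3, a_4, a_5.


Substitute y = sum_n a_n x^n.
(1 - 3 x^2) y'' contributes (n+2)(n+1) a_{n+2} - 3 n(n-1) a_n at x^n.
4 x y'(x) contributes 4 n a_n at x^n.
8 y(x) contributes 8 a_n at x^n.
Matching x^n: (n+2)(n+1) a_{n+2} + (-3 n(n-1) + 4 n + 8) a_n = 0.
Thus a_{n+2} = (3 n(n-1) - 4 n - 8) / ((n+1)(n+2)) * a_n.

Check with a_0 = 1, a_1 = 1 (apply the recurrence for n = 0, 1, 2, 3): a_0 = 1, a_1 = 1, a_2 = -4, a_3 = -2, a_4 = 10/3, a_5 = 1/5.

a_(n+2) = (3 n(n-1) - 4 n - 8) / ((n+1)(n+2)) * a_n; check: a_0 = 1, a_1 = 1, a_2 = -4, a_3 = -2, a_4 = 10/3, a_5 = 1/5


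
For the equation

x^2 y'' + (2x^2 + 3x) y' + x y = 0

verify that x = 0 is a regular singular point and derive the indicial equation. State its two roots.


Divide by x^2 to reach normal form y'' + P_1(x) y' + P_2(x) y = 0 with P_1(x) = 2 + 3/x and P_2(x) = 1/x.
x = 0 is a singular point because the y'-coefficient 2 + 3/x has a pole at x = 0 and the y-coefficient 1/x has a pole at x = 0.
It is a regular singular point because x P_1(x) = p(x) = 2x + 3 and x^2 P_2(x) = q(x) = x are polynomials, hence analytic at x = 0.
p(0) = 3,  q(0) = 0.
Indicial equation: r(r-1) + p(0) r + q(0) = 0, i.e. r^2 + (p(0) - 1) r + q(0) = 0, i.e. r^2 + 2 r = 0.
Discriminant: (2)^2 - 4(0) = 4, so r = (-2 ± 2)/2.
Solving: r_1 = 0, r_2 = -2.

indicial: r^2 + 2 r = 0; roots r_1 = 0, r_2 = -2


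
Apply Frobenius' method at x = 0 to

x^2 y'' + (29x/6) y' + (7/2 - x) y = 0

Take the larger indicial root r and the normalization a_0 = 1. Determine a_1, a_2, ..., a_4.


Write in Frobenius form y'' + (p(x)/x) y' + (q(x)/x^2) y = 0:
  p(x) = 29/6,  q(x) = 7/2 - x.
Indicial equation: r(r-1) + (29/6) r + (7/2) = 0 -> roots r_1 = -3/2, r_2 = -7/3.
Take r = r_1 = -3/2. Let y(x) = x^r sum_{n>=0} a_n x^n with a_0 = 1.
Substitute y = x^r sum a_n x^n and match x^{r+n}. The recurrence is
  D(n) a_n - 1 a_{n-1} = 0,  where D(n) = (r+n)(r+n-1) + (29/6)(r+n) + (7/2).
  a_n = 1 / D(n) * a_{n-1}.
Since the indicial polynomial factors as (r - r_1)(r - r_2), D(n) = (r_1 + n - r_1)(r_1 + n - r_2) = n(n + 5/6).
Evaluating step by step (a_0 = 1):
  n = 1: D(1) = 1(1 + 5/6) = 11/6; numerator = 1(1) = 1; a_1 = (1)/(11/6) = 6/11
  n = 2: D(2) = 2(2 + 5/6) = 17/3; numerator = 1(6/11) = 6/11; a_2 = (6/11)/(17/3) = 18/187
  n = 3: D(3) = 3(3 + 5/6) = 23/2; numerator = 1(18/187) = 18/187; a_3 = (18/187)/(23/2) = 36/4301
  n = 4: D(4) = 4(4 + 5/6) = 58/3; numerator = 1(36/4301) = 36/4301; a_4 = (36/4301)/(58/3) = 54/124729

r = -3/2; a_0 = 1; a_1 = 6/11; a_2 = 18/187; a_3 = 36/4301; a_4 = 54/124729


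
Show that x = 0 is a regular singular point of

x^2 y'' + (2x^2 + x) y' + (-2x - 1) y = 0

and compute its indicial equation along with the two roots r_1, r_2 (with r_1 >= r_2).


Divide by x^2 to reach normal form y'' + P_1(x) y' + P_2(x) y = 0 with P_1(x) = 2 + 1/x and P_2(x) = -2/x - 1/x^2.
x = 0 is a singular point because the y'-coefficient 2 + 1/x has a pole at x = 0 and the y-coefficient -2/x - 1/x^2 has a pole at x = 0.
It is a regular singular point because x P_1(x) = p(x) = 2x + 1 and x^2 P_2(x) = q(x) = -2x - 1 are polynomials, hence analytic at x = 0.
p(0) = 1,  q(0) = -1.
Indicial equation: r(r-1) + p(0) r + q(0) = 0, i.e. r^2 + (p(0) - 1) r + q(0) = 0, i.e. r^2 - 1 = 0.
Discriminant: (0)^2 - 4(-1) = 4, so r = (0 ± 2)/2.
Solving: r_1 = 1, r_2 = -1.

indicial: r^2 - 1 = 0; roots r_1 = 1, r_2 = -1


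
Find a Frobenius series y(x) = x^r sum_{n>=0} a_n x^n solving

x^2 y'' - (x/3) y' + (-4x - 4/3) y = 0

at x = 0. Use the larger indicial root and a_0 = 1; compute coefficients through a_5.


Write in Frobenius form y'' + (p(x)/x) y' + (q(x)/x^2) y = 0:
  p(x) = -1/3,  q(x) = -4x - 4/3.
Indicial equation: r(r-1) + (-1/3) r + (-4/3) = 0 -> roots r_1 = 2, r_2 = -2/3.
Take r = r_1 = 2. Let y(x) = x^r sum_{n>=0} a_n x^n with a_0 = 1.
Substitute y = x^r sum a_n x^n and match x^{r+n}. The recurrence is
  D(n) a_n - 4 a_{n-1} = 0,  where D(n) = (r+n)(r+n-1) + (-1/3)(r+n) + (-4/3).
  a_n = 4 / D(n) * a_{n-1}.
Since the indicial polynomial factors as (r - r_1)(r - r_2), D(n) = (r_1 + n - r_1)(r_1 + n - r_2) = n(n + 8/3).
Evaluating step by step (a_0 = 1):
  n = 1: D(1) = 1(1 + 8/3) = 11/3; numerator = 4(1) = 4; a_1 = (4)/(11/3) = 12/11
  n = 2: D(2) = 2(2 + 8/3) = 28/3; numerator = 4(12/11) = 48/11; a_2 = (48/11)/(28/3) = 36/77
  n = 3: D(3) = 3(3 + 8/3) = 17; numerator = 4(36/77) = 144/77; a_3 = (144/77)/(17) = 144/1309
  n = 4: D(4) = 4(4 + 8/3) = 80/3; numerator = 4(144/1309) = 576/1309; a_4 = (576/1309)/(80/3) = 108/6545
  n = 5: D(5) = 5(5 + 8/3) = 115/3; numerator = 4(108/6545) = 432/6545; a_5 = (432/6545)/(115/3) = 1296/752675

r = 2; a_0 = 1; a_1 = 12/11; a_2 = 36/77; a_3 = 144/1309; a_4 = 108/6545; a_5 = 1296/752675


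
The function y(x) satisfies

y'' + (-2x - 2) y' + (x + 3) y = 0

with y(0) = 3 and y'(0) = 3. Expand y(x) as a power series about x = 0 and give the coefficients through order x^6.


Ansatz: y(x) = sum_{n>=0} a_n x^n, so y'(x) = sum_{n>=1} n a_n x^(n-1) and y''(x) = sum_{n>=2} n(n-1) a_n x^(n-2).
Substitute into P(x) y'' + Q(x) y' + R(x) y = 0 with P(x) = 1, Q(x) = -2x - 2, R(x) = x + 3, and match powers of x.
Initial conditions: a_0 = 3, a_1 = 3.
Setting the coefficient of each power of x to zero and solving order by order (substituting the coefficients already found):
  x^0: 2 a_2 - 2 a_1 + 3 a_0 = 0  ->  2 a_2 = 2 a_1 - 3 a_0 = -3  ->  a_2 = -3/2
  x^1: 6 a_3 - 4 a_2 + a_1 + a_0 = 0  ->  6 a_3 = 4 a_2 - a_1 - a_0 = -12  ->  a_3 = -2
  x^2: 12 a_4 - 6 a_3 - a_2 + a_1 = 0  ->  12 a_4 = 6 a_3 + a_2 - a_1 = -33/2  ->  a_4 = -11/8
  x^3: 20 a_5 - 8 a_4 - 3 a_3 + a_2 = 0  ->  20 a_5 = 8 a_4 + 3 a_3 - a_2 = -31/2  ->  a_5 = -31/40
  x^4: 30 a_6 - 10 a_5 - 5 a_4 + a_3 = 0  ->  30 a_6 = 10 a_5 + 5 a_4 - a_3 = -101/8  ->  a_6 = -101/240
Truncated series: y(x) = 3 + 3 x - (3/2) x^2 - 2 x^3 - (11/8) x^4 - (31/40) x^5 - (101/240) x^6 + O(x^7).

a_0 = 3; a_1 = 3; a_2 = -3/2; a_3 = -2; a_4 = -11/8; a_5 = -31/40; a_6 = -101/240


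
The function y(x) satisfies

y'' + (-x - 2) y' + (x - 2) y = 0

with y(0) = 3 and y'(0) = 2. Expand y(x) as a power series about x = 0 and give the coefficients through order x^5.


Ansatz: y(x) = sum_{n>=0} a_n x^n, so y'(x) = sum_{n>=1} n a_n x^(n-1) and y''(x) = sum_{n>=2} n(n-1) a_n x^(n-2).
Substitute into P(x) y'' + Q(x) y' + R(x) y = 0 with P(x) = 1, Q(x) = -x - 2, R(x) = x - 2, and match powers of x.
Initial conditions: a_0 = 3, a_1 = 2.
Setting the coefficient of each power of x to zero and solving order by order (substituting the coefficients already found):
  x^0: 2 a_2 - 2 a_1 - 2 a_0 = 0  ->  2 a_2 = 2 a_1 + 2 a_0 = 10  ->  a_2 = 5
  x^1: 6 a_3 - 4 a_2 - 3 a_1 + a_0 = 0  ->  6 a_3 = 4 a_2 + 3 a_1 - a_0 = 23  ->  a_3 = 23/6
  x^2: 12 a_4 - 6 a_3 - 4 a_2 + a_1 = 0  ->  12 a_4 = 6 a_3 + 4 a_2 - a_1 = 41  ->  a_4 = 41/12
  x^3: 20 a_5 - 8 a_4 - 5 a_3 + a_2 = 0  ->  20 a_5 = 8 a_4 + 5 a_3 - a_2 = 83/2  ->  a_5 = 83/40
Truncated series: y(x) = 3 + 2 x + 5 x^2 + (23/6) x^3 + (41/12) x^4 + (83/40) x^5 + O(x^6).

a_0 = 3; a_1 = 2; a_2 = 5; a_3 = 23/6; a_4 = 41/12; a_5 = 83/40


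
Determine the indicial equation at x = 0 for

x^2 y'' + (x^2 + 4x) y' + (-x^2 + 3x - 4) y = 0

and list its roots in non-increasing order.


Divide by x^2 to reach normal form y'' + P_1(x) y' + P_2(x) y = 0 with P_1(x) = 1 + 4/x and P_2(x) = -1 + 3/x - 4/x^2.
x = 0 is a singular point because the y'-coefficient 1 + 4/x has a pole at x = 0 and the y-coefficient -1 + 3/x - 4/x^2 has a pole at x = 0.
It is a regular singular point because x P_1(x) = p(x) = x + 4 and x^2 P_2(x) = q(x) = -x^2 + 3x - 4 are polynomials, hence analytic at x = 0.
p(0) = 4,  q(0) = -4.
Indicial equation: r(r-1) + p(0) r + q(0) = 0, i.e. r^2 + (p(0) - 1) r + q(0) = 0, i.e. r^2 + 3 r - 4 = 0.
Discriminant: (3)^2 - 4(-4) = 25, so r = (-3 ± 5)/2.
Solving: r_1 = 1, r_2 = -4.

indicial: r^2 + 3 r - 4 = 0; roots r_1 = 1, r_2 = -4


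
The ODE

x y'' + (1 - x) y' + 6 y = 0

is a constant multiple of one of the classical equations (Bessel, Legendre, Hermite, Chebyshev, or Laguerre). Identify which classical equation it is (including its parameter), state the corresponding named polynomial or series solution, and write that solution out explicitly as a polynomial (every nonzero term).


The equation is already in a standard form:  x y'' + (1 - x) y' + 6 y = 0.
This matches the Laguerre equation x y'' + (1 - x) y' + n y = 0 with n = 6; the polynomial solution is L_6(x).
With y = sum_k a_k x^k, matching x^k gives (k+1)k a_{k+1} + (k+1) a_{k+1} - k a_k + n a_k = 0, i.e. (k+1)^2 a_{k+1} = (k - n) a_k = (k - 6) a_k. The right side vanishes at k = 6, so the series terminates at degree 6.
Standard normalization L_n(0) = 1 gives a_0 = 1. Work upward with a_{k+1} = (k - 6) a_k / (k+1)^2:
  a_1 = (0 - 6)(1) / 1^2 = -6/1 = -6
  a_2 = (1 - 6)(-6) / 2^2 = 30/4 = 15/2
  a_3 = (2 - 6)(15/2) / 3^2 = -30/9 = -10/3
  a_4 = (3 - 6)(-10/3) / 4^2 = 10/16 = 5/8
  a_5 = (4 - 6)(5/8) / 5^2 = (-5/4)/25 = -1/20
  a_6 = (5 - 6)(-1/20) / 6^2 = (1/20)/36 = 1/720
Hence L_6(x) = x^6/720 - x^5/20 + 5 x^4/8 - 10 x^3/3 + 15 x^2/2 - 6 x + 1.

L_6(x); series = x^6/720 - x^5/20 + 5 x^4/8 - 10 x^3/3 + 15 x^2/2 - 6 x + 1


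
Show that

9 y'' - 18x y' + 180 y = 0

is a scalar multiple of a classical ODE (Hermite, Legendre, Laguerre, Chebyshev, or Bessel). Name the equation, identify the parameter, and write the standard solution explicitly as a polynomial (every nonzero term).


All three coefficients share the factor 9; dividing through by 9 gives  y'' - 2x y' + 20 y = 0.
This matches the Hermite equation y'' - 2x y' + 2n y = 0 with 2n = 20, so n = 10; the polynomial solution is H_10(x).
With y = sum_k a_k x^k, matching x^k gives (k+2)(k+1) a_{k+2} = 2(k - n) a_k = 2(k - 10) a_k. The right side vanishes at k = 10, so the series with the parity of 10 terminates at degree 10.
Standard normalization: leading coefficient of H_n is 2^n, so a_10 = 2^10 = 1024. Work downward with a_k = (k+1)(k+2) a_{k+2} / (2(k - n)):
  a_8 = (9)(10)(1024) / (2(8 - 10)) = 92160/(-4) = -23040
  a_6 = (7)(8)(-23040) / (2(6 - 10)) = -1290240/(-8) = 161280
  a_4 = (5)(6)(161280) / (2(4 - 10)) = 4838400/(-12) = -403200
  a_2 = (3)(4)(-403200) / (2(2 - 10)) = -4838400/(-16) = 302400
  a_0 = (1)(2)(302400) / (2(0 - 10)) = 604800/(-20) = -30240
Hence H_10(x) = 1024 x^10 - 23040 x^8 + 161280 x^6 - 403200 x^4 + 302400 x^2 - 30240.

H_10(x); series = 1024 x^10 - 23040 x^8 + 161280 x^6 - 403200 x^4 + 302400 x^2 - 30240
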